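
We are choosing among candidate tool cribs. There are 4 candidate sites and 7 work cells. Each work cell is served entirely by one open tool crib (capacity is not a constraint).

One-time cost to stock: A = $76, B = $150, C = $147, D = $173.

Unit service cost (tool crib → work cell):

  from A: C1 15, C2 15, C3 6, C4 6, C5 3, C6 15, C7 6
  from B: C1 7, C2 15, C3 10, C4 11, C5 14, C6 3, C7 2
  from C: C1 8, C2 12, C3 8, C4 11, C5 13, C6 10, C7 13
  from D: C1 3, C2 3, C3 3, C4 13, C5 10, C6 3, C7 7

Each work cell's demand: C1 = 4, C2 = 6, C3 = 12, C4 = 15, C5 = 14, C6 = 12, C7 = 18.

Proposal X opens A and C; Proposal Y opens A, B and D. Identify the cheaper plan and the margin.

Proposal X: {A, C}: C1→C 8·4=32, C2→C 12·6=72, C3→A 6·12=72, C4→A 6·15=90, C5→A 3·14=42, C6→C 10·12=120, C7→A 6·18=108. Service 536; fixed 223; total 759.
Proposal Y: {A, B, D}: C1→D 3·4=12, C2→D 3·6=18, C3→D 3·12=36, C4→A 6·15=90, C5→A 3·14=42, C6→B 3·12=36, C7→B 2·18=36. Service 270; fixed 399; total 669.
Difference: |759 − 669| = 90.

Proposal Y is cheaper by 90.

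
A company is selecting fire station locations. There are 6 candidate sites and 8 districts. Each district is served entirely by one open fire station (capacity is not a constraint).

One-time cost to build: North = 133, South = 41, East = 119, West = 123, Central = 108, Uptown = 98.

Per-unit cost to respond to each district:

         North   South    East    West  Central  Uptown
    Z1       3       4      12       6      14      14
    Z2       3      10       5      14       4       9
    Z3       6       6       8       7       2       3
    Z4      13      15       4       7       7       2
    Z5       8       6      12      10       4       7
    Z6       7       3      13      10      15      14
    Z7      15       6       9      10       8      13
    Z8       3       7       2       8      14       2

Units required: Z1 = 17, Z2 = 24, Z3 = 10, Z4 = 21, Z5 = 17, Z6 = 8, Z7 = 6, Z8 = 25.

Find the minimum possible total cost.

Minimum total cost: 651

For any fixed open set, each district goes to its cheapest open site; total = fixed + service.
{South, Central, Uptown}: Z1→South 4·17=68, Z2→Central 4·24=96, Z3→Central 2·10=20, Z4→Uptown 2·21=42, Z5→Central 4·17=68, Z6→South 3·8=24, Z7→South 6·6=36, Z8→Uptown 2·25=50. Service 404; fixed 247; total 651.
{North, South, Uptown}: Z1→North 3·17=51, Z2→North 3·24=72, Z3→Uptown 3·10=30, Z4→Uptown 2·21=42, Z5→South 6·17=102, Z6→South 3·8=24, Z7→South 6·6=36, Z8→Uptown 2·25=50. Service 407; fixed 272; total 679.
{South, East}: Z1→South 4·17=68, Z2→East 5·24=120, Z3→South 6·10=60, Z4→East 4·21=84, Z5→South 6·17=102, Z6→South 3·8=24, Z7→South 6·6=36, Z8→East 2·25=50. Service 544; fixed 160; total 704.
{North, South, East, West, Central, Uptown}: service 363 + fixed 622 = 985
No other subset beats 651.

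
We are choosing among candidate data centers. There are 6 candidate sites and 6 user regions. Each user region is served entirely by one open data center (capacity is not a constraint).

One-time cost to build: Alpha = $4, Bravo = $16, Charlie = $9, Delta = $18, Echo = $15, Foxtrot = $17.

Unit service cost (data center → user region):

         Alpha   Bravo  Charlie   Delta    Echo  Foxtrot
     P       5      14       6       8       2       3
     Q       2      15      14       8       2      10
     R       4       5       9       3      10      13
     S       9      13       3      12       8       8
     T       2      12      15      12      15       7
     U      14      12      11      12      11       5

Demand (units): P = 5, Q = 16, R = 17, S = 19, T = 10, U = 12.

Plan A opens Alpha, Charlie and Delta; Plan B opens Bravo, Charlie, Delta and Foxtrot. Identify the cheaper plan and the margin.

Plan A: {Alpha, Charlie, Delta}: P→Alpha 5·5=25, Q→Alpha 2·16=32, R→Delta 3·17=51, S→Charlie 3·19=57, T→Alpha 2·10=20, U→Charlie 11·12=132. Service 317; fixed 31; total 348.
Plan B: {Bravo, Charlie, Delta, Foxtrot}: P→Foxtrot 3·5=15, Q→Delta 8·16=128, R→Delta 3·17=51, S→Charlie 3·19=57, T→Foxtrot 7·10=70, U→Foxtrot 5·12=60. Service 381; fixed 60; total 441.
Difference: |348 − 441| = 93.

Plan A is cheaper by 93.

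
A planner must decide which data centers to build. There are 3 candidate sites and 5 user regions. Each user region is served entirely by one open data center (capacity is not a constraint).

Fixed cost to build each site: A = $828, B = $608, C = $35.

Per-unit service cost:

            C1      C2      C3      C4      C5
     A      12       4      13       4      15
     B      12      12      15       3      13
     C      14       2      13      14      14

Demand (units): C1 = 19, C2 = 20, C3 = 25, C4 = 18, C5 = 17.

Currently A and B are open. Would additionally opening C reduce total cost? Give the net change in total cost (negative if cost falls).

Yes — net change −5 (cost falls by 5).

Current service cost with {A, B}: 908.
Adding C: each user region re-picks its cheapest; new service cost 868, saving 40.
Extra fixed cost: 35. Net change = 35 − 40 = -5.
(Totals: 2344 → 2339.)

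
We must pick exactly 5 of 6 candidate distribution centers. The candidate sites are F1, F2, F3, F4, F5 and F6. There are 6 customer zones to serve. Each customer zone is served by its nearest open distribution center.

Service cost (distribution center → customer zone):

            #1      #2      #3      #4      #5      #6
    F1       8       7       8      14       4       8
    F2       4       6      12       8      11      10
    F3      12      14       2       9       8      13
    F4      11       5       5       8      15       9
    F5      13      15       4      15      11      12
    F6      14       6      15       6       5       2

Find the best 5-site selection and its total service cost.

With exactly 5 open, each customer zone uses its cheapest among the chosen.
{F1, F2, F3, F4, F6}: #1→F2 4, #2→F4 5, #3→F3 2, #4→F6 6, #5→F1 4, #6→F6 2. Service cost 23.
{F1, F2, F3, F5, F6}: service cost 24
{F2, F3, F4, F5, F6}: service cost 24
Among all 6 size-5 choices, {F1, F2, F3, F4, F6} is lowest.

Choose F1, F2, F3, F4 and F6; total service cost 23.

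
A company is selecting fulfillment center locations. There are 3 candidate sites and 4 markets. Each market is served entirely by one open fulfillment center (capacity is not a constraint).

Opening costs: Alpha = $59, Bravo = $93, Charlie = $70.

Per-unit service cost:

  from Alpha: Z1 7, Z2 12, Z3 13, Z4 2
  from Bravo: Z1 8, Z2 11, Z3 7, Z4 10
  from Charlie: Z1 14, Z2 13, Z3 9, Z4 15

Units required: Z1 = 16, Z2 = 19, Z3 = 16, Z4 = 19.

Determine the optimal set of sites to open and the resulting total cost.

For any fixed open set, each market goes to its cheapest open site; total = fixed + service.
{Alpha, Bravo}: Z1→Alpha 7·16=112, Z2→Bravo 11·19=209, Z3→Bravo 7·16=112, Z4→Alpha 2·19=38. Service 471; fixed 152; total 623.
{Alpha}: service 586 + fixed 59 = 645
{Alpha, Charlie}: service 522 + fixed 129 = 651
{Alpha, Bravo, Charlie}: service 471 + fixed 222 = 693
No other subset beats 623.

Open Alpha and Bravo; minimum total cost 623.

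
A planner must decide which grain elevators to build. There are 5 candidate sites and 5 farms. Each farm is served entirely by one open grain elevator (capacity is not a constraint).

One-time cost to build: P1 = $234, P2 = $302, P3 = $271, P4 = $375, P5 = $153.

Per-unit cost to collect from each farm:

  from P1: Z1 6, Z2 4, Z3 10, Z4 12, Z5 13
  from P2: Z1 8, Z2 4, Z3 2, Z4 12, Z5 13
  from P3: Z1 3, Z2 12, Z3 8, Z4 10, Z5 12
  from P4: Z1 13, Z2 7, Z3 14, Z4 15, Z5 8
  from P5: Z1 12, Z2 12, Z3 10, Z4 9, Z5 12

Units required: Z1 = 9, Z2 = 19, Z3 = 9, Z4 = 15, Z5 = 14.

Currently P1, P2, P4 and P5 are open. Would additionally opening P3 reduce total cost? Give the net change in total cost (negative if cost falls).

No — net change +244 (cost rises by 244).

Current service cost with {P1, P2, P4, P5}: 395.
Adding P3: each farm re-picks its cheapest; new service cost 368, saving 27.
Extra fixed cost: 271. Net change = 271 − 27 = 244.
(Totals: 1459 → 1703.)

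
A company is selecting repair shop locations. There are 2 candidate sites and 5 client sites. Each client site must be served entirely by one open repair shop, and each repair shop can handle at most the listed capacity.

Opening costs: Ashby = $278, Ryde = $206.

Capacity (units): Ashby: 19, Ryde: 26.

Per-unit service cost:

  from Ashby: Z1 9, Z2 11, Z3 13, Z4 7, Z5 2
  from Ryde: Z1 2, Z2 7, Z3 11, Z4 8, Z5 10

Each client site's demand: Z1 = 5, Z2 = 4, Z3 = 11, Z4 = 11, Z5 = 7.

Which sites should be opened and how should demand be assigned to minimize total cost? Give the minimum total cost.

Minimum total cost: 734

Open {Ashby, Ryde}: Z1→Ryde 2·5=10, Z2→Ryde 7·4=28, Z3→Ryde 11·11=121, Z4→Ashby 7·11=77, Z5→Ashby 2·7=14.
Loads: Ashby carries 18/19, Ryde carries 20/26. Service 250; fixed 484; total 734.
Next best feasible plan costs 767.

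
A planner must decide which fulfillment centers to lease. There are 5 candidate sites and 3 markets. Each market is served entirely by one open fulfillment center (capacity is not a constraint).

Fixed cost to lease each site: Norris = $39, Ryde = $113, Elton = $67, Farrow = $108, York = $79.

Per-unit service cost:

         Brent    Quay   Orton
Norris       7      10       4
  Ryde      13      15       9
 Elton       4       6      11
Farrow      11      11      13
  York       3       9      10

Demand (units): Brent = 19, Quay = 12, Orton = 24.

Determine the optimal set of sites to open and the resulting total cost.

For any fixed open set, each market goes to its cheapest open site; total = fixed + service.
{Norris, Elton}: Brent→Elton 4·19=76, Quay→Elton 6·12=72, Orton→Norris 4·24=96. Service 244; fixed 106; total 350.
{Norris, York}: service 261 + fixed 118 = 379
{Norris}: Brent→Norris 7·19=133, Quay→Norris 10·12=120, Orton→Norris 4·24=96. Service 349; fixed 39; total 388.
{Norris, Ryde, Elton, Farrow, York}: service 225 + fixed 406 = 631
No other subset beats 350.

Open Norris and Elton; minimum total cost 350.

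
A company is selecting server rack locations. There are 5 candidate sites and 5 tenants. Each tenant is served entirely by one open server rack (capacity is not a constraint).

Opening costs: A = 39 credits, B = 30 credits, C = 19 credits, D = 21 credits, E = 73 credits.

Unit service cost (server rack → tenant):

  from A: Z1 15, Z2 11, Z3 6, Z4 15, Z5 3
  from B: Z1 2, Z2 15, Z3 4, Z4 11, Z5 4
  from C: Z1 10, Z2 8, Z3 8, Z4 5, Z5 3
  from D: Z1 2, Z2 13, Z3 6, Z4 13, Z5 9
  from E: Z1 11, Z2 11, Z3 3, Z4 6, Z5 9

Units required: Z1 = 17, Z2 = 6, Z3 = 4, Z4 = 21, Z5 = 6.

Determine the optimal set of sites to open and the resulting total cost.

Open C and D; minimum total cost 269.

For any fixed open set, each tenant goes to its cheapest open site; total = fixed + service.
{C, D}: Z1→D 2·17=34, Z2→C 8·6=48, Z3→D 6·4=24, Z4→C 5·21=105, Z5→C 3·6=18. Service 229; fixed 40; total 269.
{B, C}: Z1→B 2·17=34, Z2→C 8·6=48, Z3→B 4·4=16, Z4→C 5·21=105, Z5→C 3·6=18. Service 221; fixed 49; total 270.
{B, C, D}: Z1→B 2·17=34, Z2→C 8·6=48, Z3→B 4·4=16, Z4→C 5·21=105, Z5→C 3·6=18. Service 221; fixed 70; total 291.
{A, B, C, D, E}: service 217 + fixed 182 = 399
No other subset beats 269.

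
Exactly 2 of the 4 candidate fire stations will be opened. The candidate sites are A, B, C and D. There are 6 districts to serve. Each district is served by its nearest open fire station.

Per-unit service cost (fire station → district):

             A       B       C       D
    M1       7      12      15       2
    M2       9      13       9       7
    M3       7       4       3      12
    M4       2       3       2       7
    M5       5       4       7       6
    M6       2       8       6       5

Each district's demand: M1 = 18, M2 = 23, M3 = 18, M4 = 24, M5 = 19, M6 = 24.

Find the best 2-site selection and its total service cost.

With exactly 2 open, each district uses its cheapest among the chosen.
{A, D}: M1→D 2·18=36, M2→D 7·23=161, M3→A 7·18=126, M4→A 2·24=48, M5→A 5·19=95, M6→A 2·24=48. Service cost 514.
{C, D}: service cost 533
{B, D}: service cost 537
Among all 6 size-2 choices, {A, D} is lowest.

Choose A and D; total service cost 514.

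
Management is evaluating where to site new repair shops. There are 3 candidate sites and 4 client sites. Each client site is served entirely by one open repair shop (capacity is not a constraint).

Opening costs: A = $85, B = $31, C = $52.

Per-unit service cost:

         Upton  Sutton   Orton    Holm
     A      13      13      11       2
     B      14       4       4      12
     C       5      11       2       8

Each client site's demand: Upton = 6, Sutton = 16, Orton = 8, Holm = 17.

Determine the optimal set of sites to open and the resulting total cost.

Open A, B and C; minimum total cost 312.

For any fixed open set, each client site goes to its cheapest open site; total = fixed + service.
{A, B, C}: Upton→C 5·6=30, Sutton→B 4·16=64, Orton→C 2·8=16, Holm→A 2·17=34. Service 144; fixed 168; total 312.
{A, B}: service 208 + fixed 116 = 324
{B, C}: service 246 + fixed 83 = 329
{B}: service 384 + fixed 31 = 415
(All 7 nonempty subsets were checked; A, B and C is lowest.)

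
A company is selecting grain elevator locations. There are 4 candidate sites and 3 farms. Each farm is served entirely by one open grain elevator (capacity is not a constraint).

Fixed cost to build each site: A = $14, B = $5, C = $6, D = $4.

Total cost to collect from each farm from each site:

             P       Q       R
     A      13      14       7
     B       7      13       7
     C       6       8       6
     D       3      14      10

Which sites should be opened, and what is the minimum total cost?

For any fixed open set, each farm goes to its cheapest open site; total = fixed + service.
{C}: P→C 6, Q→C 8, R→C 6. Service 20; fixed 6; total 26.
{C, D}: service 17 + fixed 10 = 27
{B, C}: service 20 + fixed 11 = 31
{A, B, C, D}: service 17 + fixed 29 = 46
(All 15 nonempty subsets were checked; C only is lowest.)

Open C only; minimum total cost 26.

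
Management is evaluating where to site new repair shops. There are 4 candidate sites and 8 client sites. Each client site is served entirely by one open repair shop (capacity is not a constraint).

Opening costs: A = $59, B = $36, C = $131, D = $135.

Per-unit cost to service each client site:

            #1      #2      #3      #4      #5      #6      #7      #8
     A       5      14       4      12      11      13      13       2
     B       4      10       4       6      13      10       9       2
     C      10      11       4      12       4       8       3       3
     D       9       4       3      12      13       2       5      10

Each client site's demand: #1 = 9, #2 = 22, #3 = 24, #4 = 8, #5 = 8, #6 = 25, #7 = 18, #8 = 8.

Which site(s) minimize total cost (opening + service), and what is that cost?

Open B and D; minimum total cost 675.

For any fixed open set, each client site goes to its cheapest open site; total = fixed + service.
{B, D}: #1→B 4·9=36, #2→D 4·22=88, #3→D 3·24=72, #4→B 6·8=48, #5→B 13·8=104, #6→D 2·25=50, #7→D 5·18=90, #8→B 2·8=16. Service 504; fixed 171; total 675.
{B, C, D}: service 396 + fixed 302 = 698
{A, B, D}: service 488 + fixed 230 = 718
{A, B, C, D}: service 396 + fixed 361 = 757
(All 15 nonempty subsets were checked; B and D is lowest.)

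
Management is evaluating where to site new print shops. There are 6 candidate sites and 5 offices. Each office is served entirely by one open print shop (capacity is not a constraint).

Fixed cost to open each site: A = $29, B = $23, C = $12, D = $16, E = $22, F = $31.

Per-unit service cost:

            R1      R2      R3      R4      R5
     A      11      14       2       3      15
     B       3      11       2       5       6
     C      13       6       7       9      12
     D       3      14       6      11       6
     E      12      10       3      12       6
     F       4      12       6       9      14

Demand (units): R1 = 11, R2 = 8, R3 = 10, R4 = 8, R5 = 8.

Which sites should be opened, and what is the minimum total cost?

For any fixed open set, each office goes to its cheapest open site; total = fixed + service.
{B, C}: R1→B 3·11=33, R2→C 6·8=48, R3→B 2·10=20, R4→B 5·8=40, R5→B 6·8=48. Service 189; fixed 35; total 224.
{A, C, D}: service 173 + fixed 57 = 230
{A, B, C}: service 173 + fixed 64 = 237
{A, B, C, D, E, F}: R1→B 3·11=33, R2→C 6·8=48, R3→A 2·10=20, R4→A 3·8=24, R5→B 6·8=48. Service 173; fixed 133; total 306.
No other subset beats 224.

Open B and C; minimum total cost 224.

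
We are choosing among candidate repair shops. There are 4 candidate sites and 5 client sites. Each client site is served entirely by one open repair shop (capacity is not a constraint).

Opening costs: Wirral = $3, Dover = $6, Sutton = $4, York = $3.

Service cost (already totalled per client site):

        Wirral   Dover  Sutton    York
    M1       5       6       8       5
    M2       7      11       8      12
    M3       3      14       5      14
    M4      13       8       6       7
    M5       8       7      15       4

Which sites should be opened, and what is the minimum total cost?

Open Wirral and York; minimum total cost 32.

For any fixed open set, each client site goes to its cheapest open site; total = fixed + service.
{Wirral, York}: M1→Wirral 5, M2→Wirral 7, M3→Wirral 3, M4→York 7, M5→York 4. Service 26; fixed 6; total 32.
{Wirral, Sutton, York}: M1→Wirral 5, M2→Wirral 7, M3→Wirral 3, M4→Sutton 6, M5→York 4. Service 25; fixed 10; total 35.
{Sutton, York}: M1→York 5, M2→Sutton 8, M3→Sutton 5, M4→Sutton 6, M5→York 4. Service 28; fixed 7; total 35.
{Wirral, Dover, Sutton, York}: M1→Wirral 5, M2→Wirral 7, M3→Wirral 3, M4→Sutton 6, M5→York 4. Service 25; fixed 16; total 41.
No other subset beats 32.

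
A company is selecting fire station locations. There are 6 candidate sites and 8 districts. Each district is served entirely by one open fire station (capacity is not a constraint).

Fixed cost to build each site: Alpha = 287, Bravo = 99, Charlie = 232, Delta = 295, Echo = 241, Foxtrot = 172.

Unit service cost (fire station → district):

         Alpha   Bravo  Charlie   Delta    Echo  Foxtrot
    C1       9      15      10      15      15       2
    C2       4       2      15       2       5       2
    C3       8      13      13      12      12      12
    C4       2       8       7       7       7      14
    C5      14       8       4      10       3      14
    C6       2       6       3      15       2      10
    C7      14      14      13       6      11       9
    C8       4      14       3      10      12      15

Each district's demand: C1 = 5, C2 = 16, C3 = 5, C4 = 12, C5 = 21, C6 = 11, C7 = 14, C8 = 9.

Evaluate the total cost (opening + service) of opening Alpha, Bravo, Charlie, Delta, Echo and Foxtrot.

Total cost: 1628

Each district is assigned to its cheapest site among the open ones.
{Alpha, Bravo, Charlie, Delta, Echo, Foxtrot}: C1→Foxtrot 2·5=10, C2→Bravo 2·16=32, C3→Alpha 8·5=40, C4→Alpha 2·12=24, C5→Echo 3·21=63, C6→Alpha 2·11=22, C7→Delta 6·14=84, C8→Charlie 3·9=27. Service 302; fixed 1326; total 1628.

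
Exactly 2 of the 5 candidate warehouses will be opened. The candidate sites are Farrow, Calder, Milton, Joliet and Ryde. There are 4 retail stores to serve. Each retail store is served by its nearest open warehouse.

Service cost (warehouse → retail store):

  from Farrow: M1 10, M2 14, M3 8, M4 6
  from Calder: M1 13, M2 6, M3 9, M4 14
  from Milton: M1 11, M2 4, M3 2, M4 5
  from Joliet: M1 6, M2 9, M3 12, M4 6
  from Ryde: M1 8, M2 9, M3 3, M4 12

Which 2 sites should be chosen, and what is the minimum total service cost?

Choose Milton and Joliet; total service cost 17.

With exactly 2 open, each retail store uses its cheapest among the chosen.
{Milton, Joliet}: M1→Joliet 6, M2→Milton 4, M3→Milton 2, M4→Milton 5. Service cost 17.
{Milton, Ryde}: service cost 19
{Farrow, Milton}: service cost 21
Among all 10 size-2 choices, {Milton, Joliet} is lowest.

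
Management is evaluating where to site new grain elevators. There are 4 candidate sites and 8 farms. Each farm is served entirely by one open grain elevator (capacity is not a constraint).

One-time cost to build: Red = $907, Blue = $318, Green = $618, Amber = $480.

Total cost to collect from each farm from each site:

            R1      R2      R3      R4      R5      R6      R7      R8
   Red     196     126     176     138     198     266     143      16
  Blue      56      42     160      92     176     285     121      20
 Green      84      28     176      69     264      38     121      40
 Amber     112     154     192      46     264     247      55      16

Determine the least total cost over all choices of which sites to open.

For any fixed open set, each farm goes to its cheapest open site; total = fixed + service.
{Blue}: R1→Blue 56, R2→Blue 42, R3→Blue 160, R4→Blue 92, R5→Blue 176, R6→Blue 285, R7→Blue 121, R8→Blue 20. Service 952; fixed 318; total 1270.
{Green}: service 820 + fixed 618 = 1438
{Amber}: service 1086 + fixed 480 = 1566
{Red, Blue, Green, Amber}: service 575 + fixed 2323 = 2898
(All 15 nonempty subsets were checked; Blue only is lowest.)

Minimum total cost: 1270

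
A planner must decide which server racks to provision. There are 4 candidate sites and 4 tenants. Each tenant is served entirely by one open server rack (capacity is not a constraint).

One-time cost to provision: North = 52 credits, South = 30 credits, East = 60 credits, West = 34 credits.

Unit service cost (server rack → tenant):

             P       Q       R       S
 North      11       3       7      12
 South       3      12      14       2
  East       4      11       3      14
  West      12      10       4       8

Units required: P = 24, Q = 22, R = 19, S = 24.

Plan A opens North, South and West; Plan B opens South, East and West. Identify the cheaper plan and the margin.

Plan A is cheaper by 143.

Plan A: {North, South, West}: P→South 3·24=72, Q→North 3·22=66, R→West 4·19=76, S→South 2·24=48. Service 262; fixed 116; total 378.
Plan B: {South, East, West}: P→South 3·24=72, Q→West 10·22=220, R→East 3·19=57, S→South 2·24=48. Service 397; fixed 124; total 521.
Difference: |378 − 521| = 143.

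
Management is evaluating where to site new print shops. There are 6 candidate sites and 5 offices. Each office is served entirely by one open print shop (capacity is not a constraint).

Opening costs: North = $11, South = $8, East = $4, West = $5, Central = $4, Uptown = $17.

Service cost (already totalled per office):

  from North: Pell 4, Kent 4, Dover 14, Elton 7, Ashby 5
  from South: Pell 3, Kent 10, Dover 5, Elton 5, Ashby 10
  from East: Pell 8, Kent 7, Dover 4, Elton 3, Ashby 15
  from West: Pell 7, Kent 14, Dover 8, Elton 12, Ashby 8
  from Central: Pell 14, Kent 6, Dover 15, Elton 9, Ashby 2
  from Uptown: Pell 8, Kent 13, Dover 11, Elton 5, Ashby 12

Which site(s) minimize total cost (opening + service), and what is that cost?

For any fixed open set, each office goes to its cheapest open site; total = fixed + service.
{East, Central}: Pell→East 8, Kent→Central 6, Dover→East 4, Elton→East 3, Ashby→Central 2. Service 23; fixed 8; total 31.
{South, Central}: service 21 + fixed 12 = 33
{South, East, Central}: service 18 + fixed 16 = 34
{North, South, East, West, Central, Uptown}: Pell→South 3, Kent→North 4, Dover→East 4, Elton→East 3, Ashby→Central 2. Service 16; fixed 49; total 65.
No other subset beats 31.

Open East and Central; minimum total cost 31.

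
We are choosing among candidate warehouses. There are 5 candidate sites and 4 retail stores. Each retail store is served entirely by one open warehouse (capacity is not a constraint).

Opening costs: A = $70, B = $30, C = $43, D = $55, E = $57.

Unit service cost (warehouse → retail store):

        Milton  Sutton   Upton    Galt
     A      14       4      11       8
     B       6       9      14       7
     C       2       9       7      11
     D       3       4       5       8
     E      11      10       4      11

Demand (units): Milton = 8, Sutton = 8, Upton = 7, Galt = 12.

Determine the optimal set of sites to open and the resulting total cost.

Open D only; minimum total cost 242.

For any fixed open set, each retail store goes to its cheapest open site; total = fixed + service.
{D}: Milton→D 3·8=24, Sutton→D 4·8=32, Upton→D 5·7=35, Galt→D 8·12=96. Service 187; fixed 55; total 242.
{B, D}: service 175 + fixed 85 = 260
{C, D}: service 179 + fixed 98 = 277
{A, B, C, D, E}: service 160 + fixed 255 = 415
No other subset beats 242.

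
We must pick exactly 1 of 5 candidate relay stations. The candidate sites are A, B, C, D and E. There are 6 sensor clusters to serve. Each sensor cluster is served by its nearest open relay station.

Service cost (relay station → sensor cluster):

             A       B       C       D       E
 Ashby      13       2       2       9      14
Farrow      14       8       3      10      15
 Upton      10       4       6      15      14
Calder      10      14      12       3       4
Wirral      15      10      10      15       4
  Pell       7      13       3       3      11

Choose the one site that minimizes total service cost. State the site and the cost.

With exactly 1 open, each sensor cluster uses its cheapest among the chosen.
{C}: Ashby→C 2, Farrow→C 3, Upton→C 6, Calder→C 12, Wirral→C 10, Pell→C 3. Service cost 36.
{B}: service cost 51
{D}: service cost 55
Among all 5 size-1 choices, {C} is lowest.

Choose C only; total service cost 36.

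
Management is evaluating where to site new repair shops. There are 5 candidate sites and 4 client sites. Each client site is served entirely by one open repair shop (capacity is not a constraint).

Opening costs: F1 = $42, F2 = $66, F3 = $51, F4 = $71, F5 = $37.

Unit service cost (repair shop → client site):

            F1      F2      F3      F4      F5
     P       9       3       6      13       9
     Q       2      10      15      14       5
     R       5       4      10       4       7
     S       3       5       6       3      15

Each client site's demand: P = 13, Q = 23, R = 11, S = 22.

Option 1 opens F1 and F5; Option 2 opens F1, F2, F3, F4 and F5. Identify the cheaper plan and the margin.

Option 1: {F1, F5}: P→F1 9·13=117, Q→F1 2·23=46, R→F1 5·11=55, S→F1 3·22=66. Service 284; fixed 79; total 363.
Option 2: {F1, F2, F3, F4, F5}: P→F2 3·13=39, Q→F1 2·23=46, R→F2 4·11=44, S→F1 3·22=66. Service 195; fixed 267; total 462.
Difference: |363 − 462| = 99.

Option 1 is cheaper by 99.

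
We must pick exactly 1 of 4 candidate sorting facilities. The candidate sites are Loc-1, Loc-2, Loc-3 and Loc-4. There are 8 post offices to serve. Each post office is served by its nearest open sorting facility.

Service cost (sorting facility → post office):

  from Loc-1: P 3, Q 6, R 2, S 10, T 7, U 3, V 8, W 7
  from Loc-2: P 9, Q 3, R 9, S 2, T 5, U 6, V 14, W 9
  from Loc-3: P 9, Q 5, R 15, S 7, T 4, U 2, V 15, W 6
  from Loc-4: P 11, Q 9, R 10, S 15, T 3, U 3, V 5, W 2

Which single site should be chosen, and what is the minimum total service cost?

Choose Loc-1 only; total service cost 46.

With exactly 1 open, each post office uses its cheapest among the chosen.
{Loc-1}: P→Loc-1 3, Q→Loc-1 6, R→Loc-1 2, S→Loc-1 10, T→Loc-1 7, U→Loc-1 3, V→Loc-1 8, W→Loc-1 7. Service cost 46.
{Loc-2}: service cost 57
{Loc-4}: service cost 58
Among all 4 size-1 choices, {Loc-1} is lowest.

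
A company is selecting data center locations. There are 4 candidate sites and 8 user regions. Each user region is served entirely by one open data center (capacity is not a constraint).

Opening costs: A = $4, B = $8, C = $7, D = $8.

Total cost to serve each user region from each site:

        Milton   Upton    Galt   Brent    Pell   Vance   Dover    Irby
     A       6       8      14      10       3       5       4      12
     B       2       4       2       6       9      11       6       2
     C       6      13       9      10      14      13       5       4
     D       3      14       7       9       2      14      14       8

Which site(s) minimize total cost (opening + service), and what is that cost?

Open A and B; minimum total cost 40.

For any fixed open set, each user region goes to its cheapest open site; total = fixed + service.
{A, B}: Milton→B 2, Upton→B 4, Galt→B 2, Brent→B 6, Pell→A 3, Vance→A 5, Dover→A 4, Irby→B 2. Service 28; fixed 12; total 40.
{A, B, C}: service 28 + fixed 19 = 47
{A, B, D}: Milton→B 2, Upton→B 4, Galt→B 2, Brent→B 6, Pell→D 2, Vance→A 5, Dover→A 4, Irby→B 2. Service 27; fixed 20; total 47.
{A, B, C, D}: Milton→B 2, Upton→B 4, Galt→B 2, Brent→B 6, Pell→D 2, Vance→A 5, Dover→A 4, Irby→B 2. Service 27; fixed 27; total 54.
No other subset beats 40.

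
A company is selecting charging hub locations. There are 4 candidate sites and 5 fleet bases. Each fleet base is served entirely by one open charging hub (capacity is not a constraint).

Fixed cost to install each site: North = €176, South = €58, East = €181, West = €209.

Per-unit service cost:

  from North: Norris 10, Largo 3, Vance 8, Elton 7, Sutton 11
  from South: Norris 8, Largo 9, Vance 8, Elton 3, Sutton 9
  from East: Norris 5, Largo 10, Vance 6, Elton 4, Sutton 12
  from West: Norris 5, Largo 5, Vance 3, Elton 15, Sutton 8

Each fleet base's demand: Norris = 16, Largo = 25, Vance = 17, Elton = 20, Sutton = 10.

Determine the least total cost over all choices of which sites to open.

Minimum total cost: 663

For any fixed open set, each fleet base goes to its cheapest open site; total = fixed + service.
{South, West}: Norris→West 5·16=80, Largo→West 5·25=125, Vance→West 3·17=51, Elton→South 3·20=60, Sutton→West 8·10=80. Service 396; fixed 267; total 663.
{South}: service 639 + fixed 58 = 697
{North, South}: Norris→South 8·16=128, Largo→North 3·25=75, Vance→North 8·17=136, Elton→South 3·20=60, Sutton→South 9·10=90. Service 489; fixed 234; total 723.
{North, South, East, West}: Norris→East 5·16=80, Largo→North 3·25=75, Vance→West 3·17=51, Elton→South 3·20=60, Sutton→West 8·10=80. Service 346; fixed 624; total 970.
No other subset beats 663.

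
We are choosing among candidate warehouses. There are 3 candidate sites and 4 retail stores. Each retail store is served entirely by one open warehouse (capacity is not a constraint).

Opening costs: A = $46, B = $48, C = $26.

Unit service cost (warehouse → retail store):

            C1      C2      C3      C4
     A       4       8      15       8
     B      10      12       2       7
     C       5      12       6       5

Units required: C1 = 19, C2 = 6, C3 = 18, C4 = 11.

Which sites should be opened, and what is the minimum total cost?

For any fixed open set, each retail store goes to its cheapest open site; total = fixed + service.
{A, B}: C1→A 4·19=76, C2→A 8·6=48, C3→B 2·18=36, C4→B 7·11=77. Service 237; fixed 94; total 331.
{B, C}: C1→C 5·19=95, C2→B 12·6=72, C3→B 2·18=36, C4→C 5·11=55. Service 258; fixed 74; total 332.
{A, B, C}: C1→A 4·19=76, C2→A 8·6=48, C3→B 2·18=36, C4→C 5·11=55. Service 215; fixed 120; total 335.
{C}: service 330 + fixed 26 = 356
No other subset beats 331.

Open A and B; minimum total cost 331.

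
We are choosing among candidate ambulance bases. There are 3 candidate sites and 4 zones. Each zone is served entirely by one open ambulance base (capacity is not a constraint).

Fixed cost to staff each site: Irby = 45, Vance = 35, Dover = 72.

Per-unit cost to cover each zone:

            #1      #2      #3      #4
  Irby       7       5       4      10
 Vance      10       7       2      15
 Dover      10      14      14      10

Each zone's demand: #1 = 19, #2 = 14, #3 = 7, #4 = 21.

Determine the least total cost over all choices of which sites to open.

Minimum total cost: 486

For any fixed open set, each zone goes to its cheapest open site; total = fixed + service.
{Irby}: #1→Irby 7·19=133, #2→Irby 5·14=70, #3→Irby 4·7=28, #4→Irby 10·21=210. Service 441; fixed 45; total 486.
{Irby, Vance}: #1→Irby 7·19=133, #2→Irby 5·14=70, #3→Vance 2·7=14, #4→Irby 10·21=210. Service 427; fixed 80; total 507.
{Irby, Dover}: service 441 + fixed 117 = 558
{Irby, Vance, Dover}: service 427 + fixed 152 = 579
(All 7 nonempty subsets were checked; Irby only is lowest.)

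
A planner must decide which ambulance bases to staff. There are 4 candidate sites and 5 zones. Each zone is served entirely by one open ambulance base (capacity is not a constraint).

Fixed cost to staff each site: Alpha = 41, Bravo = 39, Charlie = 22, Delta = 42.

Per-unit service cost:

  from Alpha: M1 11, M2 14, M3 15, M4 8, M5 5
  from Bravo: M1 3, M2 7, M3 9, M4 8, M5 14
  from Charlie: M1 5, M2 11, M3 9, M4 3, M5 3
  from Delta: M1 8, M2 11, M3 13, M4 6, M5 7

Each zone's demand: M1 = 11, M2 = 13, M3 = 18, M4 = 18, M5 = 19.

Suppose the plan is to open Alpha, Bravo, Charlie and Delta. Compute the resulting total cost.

Each zone is assigned to its cheapest site among the open ones.
{Alpha, Bravo, Charlie, Delta}: M1→Bravo 3·11=33, M2→Bravo 7·13=91, M3→Bravo 9·18=162, M4→Charlie 3·18=54, M5→Charlie 3·19=57. Service 397; fixed 144; total 541.

Total cost: 541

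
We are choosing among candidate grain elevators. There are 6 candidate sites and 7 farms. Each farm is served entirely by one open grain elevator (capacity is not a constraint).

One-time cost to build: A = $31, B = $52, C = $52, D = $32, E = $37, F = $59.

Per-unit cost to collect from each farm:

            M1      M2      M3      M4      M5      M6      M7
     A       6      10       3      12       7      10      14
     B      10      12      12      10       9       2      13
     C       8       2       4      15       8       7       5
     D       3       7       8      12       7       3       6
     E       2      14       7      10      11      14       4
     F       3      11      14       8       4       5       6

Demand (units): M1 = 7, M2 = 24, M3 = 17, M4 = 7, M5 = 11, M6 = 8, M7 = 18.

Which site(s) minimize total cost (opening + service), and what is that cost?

Open C and F; minimum total cost 478.

For any fixed open set, each farm goes to its cheapest open site; total = fixed + service.
{C, F}: M1→F 3·7=21, M2→C 2·24=48, M3→C 4·17=68, M4→F 8·7=56, M5→F 4·11=44, M6→F 5·8=40, M7→C 5·18=90. Service 367; fixed 111; total 478.
{C, E, F}: service 342 + fixed 148 = 490
{A, C, F}: service 350 + fixed 142 = 492
{A, B, C, D, E, F}: service 301 + fixed 263 = 564
No other subset beats 478.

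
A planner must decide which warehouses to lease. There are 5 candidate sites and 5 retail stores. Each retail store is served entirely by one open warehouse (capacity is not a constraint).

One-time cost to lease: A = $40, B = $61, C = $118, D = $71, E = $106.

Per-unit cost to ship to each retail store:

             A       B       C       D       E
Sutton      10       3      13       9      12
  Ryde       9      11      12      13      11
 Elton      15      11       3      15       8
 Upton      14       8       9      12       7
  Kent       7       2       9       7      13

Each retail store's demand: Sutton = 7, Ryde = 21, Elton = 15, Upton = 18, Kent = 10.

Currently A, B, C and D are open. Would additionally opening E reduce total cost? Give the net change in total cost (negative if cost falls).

No — net change +88 (cost rises by 88).

Current service cost with {A, B, C, D}: 419.
Adding E: each retail store re-picks its cheapest; new service cost 401, saving 18.
Extra fixed cost: 106. Net change = 106 − 18 = 88.
(Totals: 709 → 797.)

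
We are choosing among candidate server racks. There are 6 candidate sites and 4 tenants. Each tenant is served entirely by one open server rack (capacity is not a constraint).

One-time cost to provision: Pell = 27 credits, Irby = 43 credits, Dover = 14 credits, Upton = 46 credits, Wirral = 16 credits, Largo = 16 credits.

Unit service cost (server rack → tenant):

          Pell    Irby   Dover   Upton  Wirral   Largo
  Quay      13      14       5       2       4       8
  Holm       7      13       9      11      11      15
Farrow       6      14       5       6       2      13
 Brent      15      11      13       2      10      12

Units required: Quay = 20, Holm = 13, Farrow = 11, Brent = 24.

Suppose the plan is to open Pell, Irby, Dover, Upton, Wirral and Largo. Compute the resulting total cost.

Each tenant is assigned to its cheapest site among the open ones.
{Pell, Irby, Dover, Upton, Wirral, Largo}: Quay→Upton 2·20=40, Holm→Pell 7·13=91, Farrow→Wirral 2·11=22, Brent→Upton 2·24=48. Service 201; fixed 162; total 363.

Total cost: 363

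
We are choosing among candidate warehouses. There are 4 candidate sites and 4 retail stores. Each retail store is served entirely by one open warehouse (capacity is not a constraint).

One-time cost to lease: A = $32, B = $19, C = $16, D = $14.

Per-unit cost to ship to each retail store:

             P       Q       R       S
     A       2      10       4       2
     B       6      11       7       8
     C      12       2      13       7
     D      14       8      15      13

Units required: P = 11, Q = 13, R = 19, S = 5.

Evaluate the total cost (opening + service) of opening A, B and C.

Total cost: 201

Each retail store is assigned to its cheapest site among the open ones.
{A, B, C}: P→A 2·11=22, Q→C 2·13=26, R→A 4·19=76, S→A 2·5=10. Service 134; fixed 67; total 201.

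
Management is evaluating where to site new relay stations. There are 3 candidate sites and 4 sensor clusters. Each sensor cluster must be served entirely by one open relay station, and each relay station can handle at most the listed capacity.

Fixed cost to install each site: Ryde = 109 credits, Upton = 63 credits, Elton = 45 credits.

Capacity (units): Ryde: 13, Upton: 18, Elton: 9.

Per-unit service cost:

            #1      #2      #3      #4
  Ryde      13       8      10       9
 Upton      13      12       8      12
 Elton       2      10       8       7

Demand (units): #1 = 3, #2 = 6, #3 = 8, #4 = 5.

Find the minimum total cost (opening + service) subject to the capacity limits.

Open {Upton, Elton}: #1→Elton 2·3=6, #2→Upton 12·6=72, #3→Upton 8·8=64, #4→Elton 7·5=35.
Loads: Upton carries 14/18, Elton carries 8/9. Service 177; fixed 108; total 285.
Next best feasible plan costs 298.

Minimum total cost: 285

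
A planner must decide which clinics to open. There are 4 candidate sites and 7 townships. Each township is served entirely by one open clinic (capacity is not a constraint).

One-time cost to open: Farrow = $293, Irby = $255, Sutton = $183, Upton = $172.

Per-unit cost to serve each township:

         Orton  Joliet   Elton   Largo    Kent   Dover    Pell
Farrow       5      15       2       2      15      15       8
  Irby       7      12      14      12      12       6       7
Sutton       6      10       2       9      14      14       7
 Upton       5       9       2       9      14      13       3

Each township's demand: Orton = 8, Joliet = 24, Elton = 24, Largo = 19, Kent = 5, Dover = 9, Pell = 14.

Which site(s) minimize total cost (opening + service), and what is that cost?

Open Upton only; minimum total cost 876.

For any fixed open set, each township goes to its cheapest open site; total = fixed + service.
{Upton}: Orton→Upton 5·8=40, Joliet→Upton 9·24=216, Elton→Upton 2·24=48, Largo→Upton 9·19=171, Kent→Upton 14·5=70, Dover→Upton 13·9=117, Pell→Upton 3·14=42. Service 704; fixed 172; total 876.
{Sutton}: Orton→Sutton 6·8=48, Joliet→Sutton 10·24=240, Elton→Sutton 2·24=48, Largo→Sutton 9·19=171, Kent→Sutton 14·5=70, Dover→Sutton 14·9=126, Pell→Sutton 7·14=98. Service 801; fixed 183; total 984.
{Farrow, Upton}: Orton→Farrow 5·8=40, Joliet→Upton 9·24=216, Elton→Farrow 2·24=48, Largo→Farrow 2·19=38, Kent→Upton 14·5=70, Dover→Upton 13·9=117, Pell→Upton 3·14=42. Service 571; fixed 465; total 1036.
{Farrow, Irby, Sutton, Upton}: service 498 + fixed 903 = 1401
No other subset beats 876.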